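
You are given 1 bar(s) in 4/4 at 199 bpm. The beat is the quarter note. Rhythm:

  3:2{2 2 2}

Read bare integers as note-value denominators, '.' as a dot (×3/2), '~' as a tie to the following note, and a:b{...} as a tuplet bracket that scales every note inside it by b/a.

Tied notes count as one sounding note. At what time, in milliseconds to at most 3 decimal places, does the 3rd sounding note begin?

note 3 onset = 8/3b = 804.02ms

1. 0.0ms @ 0 + 402.01ms (4/3)
2. 402.01ms @ 4/3 + 402.01ms (4/3)
3. 804.02ms @ 8/3 + 402.01ms (4/3)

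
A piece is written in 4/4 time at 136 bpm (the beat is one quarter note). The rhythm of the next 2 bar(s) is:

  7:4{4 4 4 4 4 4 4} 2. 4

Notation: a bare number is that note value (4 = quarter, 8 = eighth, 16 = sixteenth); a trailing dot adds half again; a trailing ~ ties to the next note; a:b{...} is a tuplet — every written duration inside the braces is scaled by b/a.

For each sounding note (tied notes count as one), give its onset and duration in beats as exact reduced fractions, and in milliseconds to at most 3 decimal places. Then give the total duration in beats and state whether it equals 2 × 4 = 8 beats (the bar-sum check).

1) 0.0ms=0b +252.101ms=4/7b
2) 252.101ms=4/7b +252.101ms=4/7b
3) 504.202ms=8/7b +252.101ms=4/7b
4) 756.303ms=12/7b +252.101ms=4/7b
5) 1008.403ms=16/7b +252.101ms=4/7b
6) 1260.504ms=20/7b +252.101ms=4/7b
7) 1512.605ms=24/7b +252.101ms=4/7b
8) 1764.706ms=4b +1323.529ms=3b
9) 3088.235ms=7b +441.176ms=1b
Σ=8b of 8 (136bpm 4/4) — PASS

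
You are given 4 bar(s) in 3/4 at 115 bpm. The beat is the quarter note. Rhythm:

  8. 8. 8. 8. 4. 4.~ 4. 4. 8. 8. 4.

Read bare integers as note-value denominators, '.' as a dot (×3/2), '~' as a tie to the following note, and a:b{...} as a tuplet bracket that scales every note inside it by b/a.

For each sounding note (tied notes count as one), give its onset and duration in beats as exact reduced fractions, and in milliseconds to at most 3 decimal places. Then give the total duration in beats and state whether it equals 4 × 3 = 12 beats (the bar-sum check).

1) 0.0ms=0b +391.304ms=3/4b
2) 391.304ms=3/4b +391.304ms=3/4b
3) 782.609ms=3/2b +391.304ms=3/4b
4) 1173.913ms=9/4b +391.304ms=3/4b
5) 1565.217ms=3b +782.609ms=3/2b
6) 2347.826ms=9/2b +1565.217ms=3b
7) 3913.043ms=15/2b +782.609ms=3/2b
8) 4695.652ms=9b +391.304ms=3/4b
9) 5086.957ms=39/4b +391.304ms=3/4b
10) 5478.261ms=21/2b +782.609ms=3/2b
Σ=12b of 12 (115bpm 3/4) — PASS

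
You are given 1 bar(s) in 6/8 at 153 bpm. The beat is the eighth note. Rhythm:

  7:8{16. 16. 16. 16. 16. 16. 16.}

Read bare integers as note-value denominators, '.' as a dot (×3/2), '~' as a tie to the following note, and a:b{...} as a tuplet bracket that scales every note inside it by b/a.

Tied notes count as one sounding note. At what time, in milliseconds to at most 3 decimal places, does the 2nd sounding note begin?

note 2 onset = 6/7b = 336.134ms

1. 0.0ms @ 0 + 336.134ms (6/7)
2. 336.134ms @ 6/7 + 336.134ms (6/7)
3. 672.269ms @ 12/7 + 336.134ms (6/7)
4. 1008.403ms @ 18/7 + 336.134ms (6/7)
5. 1344.538ms @ 24/7 + 336.134ms (6/7)
6. 1680.672ms @ 30/7 + 336.134ms (6/7)
7. 2016.807ms @ 36/7 + 336.134ms (6/7)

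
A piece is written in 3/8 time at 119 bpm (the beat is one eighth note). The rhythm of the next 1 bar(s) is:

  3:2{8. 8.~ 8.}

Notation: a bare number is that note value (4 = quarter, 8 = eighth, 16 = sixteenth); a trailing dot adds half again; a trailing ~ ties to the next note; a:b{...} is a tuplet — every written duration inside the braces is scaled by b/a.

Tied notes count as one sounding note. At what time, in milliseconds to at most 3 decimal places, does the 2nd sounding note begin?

1. 0.0ms @ 0 + 504.202ms (1)
2. 504.202ms @ 1 + 1008.403ms (2)

note 2 onset = 1b = 504.202ms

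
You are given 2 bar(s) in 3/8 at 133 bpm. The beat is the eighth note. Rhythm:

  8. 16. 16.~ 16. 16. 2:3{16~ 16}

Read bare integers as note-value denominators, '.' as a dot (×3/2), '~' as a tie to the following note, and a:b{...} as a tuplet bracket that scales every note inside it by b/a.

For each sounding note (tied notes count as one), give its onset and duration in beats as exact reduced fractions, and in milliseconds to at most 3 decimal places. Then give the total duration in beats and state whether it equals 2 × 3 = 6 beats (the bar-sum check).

1) 0.0ms=0b +676.692ms=3/2b
2) 676.692ms=3/2b +338.346ms=3/4b
3) 1015.038ms=9/4b +676.692ms=3/2b
4) 1691.729ms=15/4b +338.346ms=3/4b
5) 2030.075ms=9/2b +676.692ms=3/2b
Σ=6b of 6 (133bpm 3/8) — PASS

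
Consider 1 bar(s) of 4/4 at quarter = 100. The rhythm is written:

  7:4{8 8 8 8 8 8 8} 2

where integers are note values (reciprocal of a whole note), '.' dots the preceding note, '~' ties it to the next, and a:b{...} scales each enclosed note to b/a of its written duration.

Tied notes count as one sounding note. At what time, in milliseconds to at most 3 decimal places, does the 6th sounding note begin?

note 6 onset = 10/7b = 857.143ms

1. 0.0ms @ 0 + 171.429ms (2/7)
2. 171.429ms @ 2/7 + 171.429ms (2/7)
3. 342.857ms @ 4/7 + 171.429ms (2/7)
4. 514.286ms @ 6/7 + 171.429ms (2/7)
5. 685.714ms @ 8/7 + 171.429ms (2/7)
6. 857.143ms @ 10/7 + 171.429ms (2/7)
7. 1028.571ms @ 12/7 + 171.429ms (2/7)
8. 1200.0ms @ 2 + 1200.0ms (2)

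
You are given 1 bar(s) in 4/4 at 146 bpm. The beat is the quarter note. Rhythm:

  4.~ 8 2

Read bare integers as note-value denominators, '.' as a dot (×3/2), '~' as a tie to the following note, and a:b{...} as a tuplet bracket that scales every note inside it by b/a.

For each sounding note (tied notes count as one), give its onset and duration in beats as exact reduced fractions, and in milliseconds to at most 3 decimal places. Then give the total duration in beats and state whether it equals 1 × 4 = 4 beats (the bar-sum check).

1) 0.0ms=0b +821.918ms=2b
2) 821.918ms=2b +821.918ms=2b
Σ=4b of 4 (146bpm 4/4) — PASS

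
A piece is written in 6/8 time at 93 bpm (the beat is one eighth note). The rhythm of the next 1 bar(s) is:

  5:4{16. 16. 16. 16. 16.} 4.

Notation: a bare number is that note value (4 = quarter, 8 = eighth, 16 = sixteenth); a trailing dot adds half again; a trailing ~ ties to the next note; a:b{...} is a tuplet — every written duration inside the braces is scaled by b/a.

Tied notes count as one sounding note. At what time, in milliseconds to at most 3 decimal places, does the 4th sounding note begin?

1. 0.0ms @ 0 + 387.097ms (3/5)
2. 387.097ms @ 3/5 + 387.097ms (3/5)
3. 774.194ms @ 6/5 + 387.097ms (3/5)
4. 1161.29ms @ 9/5 + 387.097ms (3/5)
5. 1548.387ms @ 12/5 + 387.097ms (3/5)
6. 1935.484ms @ 3 + 1935.484ms (3)

note 4 onset = 9/5b = 1161.29ms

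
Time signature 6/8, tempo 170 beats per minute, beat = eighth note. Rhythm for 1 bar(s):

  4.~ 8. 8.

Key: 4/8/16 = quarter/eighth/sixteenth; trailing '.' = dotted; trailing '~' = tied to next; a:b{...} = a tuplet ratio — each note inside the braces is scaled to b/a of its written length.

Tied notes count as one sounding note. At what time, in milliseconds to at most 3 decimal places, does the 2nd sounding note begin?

note 2 onset = 9/2b = 1588.235ms

1. 0.0ms @ 0 + 1588.235ms (9/2)
2. 1588.235ms @ 9/2 + 529.412ms (3/2)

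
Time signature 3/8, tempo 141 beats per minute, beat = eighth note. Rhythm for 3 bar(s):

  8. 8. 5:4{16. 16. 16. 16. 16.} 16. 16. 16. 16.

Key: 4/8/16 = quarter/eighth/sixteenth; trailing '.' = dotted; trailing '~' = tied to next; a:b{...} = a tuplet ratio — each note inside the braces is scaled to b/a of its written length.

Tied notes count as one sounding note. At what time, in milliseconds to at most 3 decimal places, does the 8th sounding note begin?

1. 0.0ms @ 0 + 638.298ms (3/2)
2. 638.298ms @ 3/2 + 638.298ms (3/2)
3. 1276.596ms @ 3 + 255.319ms (3/5)
4. 1531.915ms @ 18/5 + 255.319ms (3/5)
5. 1787.234ms @ 21/5 + 255.319ms (3/5)
6. 2042.553ms @ 24/5 + 255.319ms (3/5)
7. 2297.872ms @ 27/5 + 255.319ms (3/5)
8. 2553.191ms @ 6 + 319.149ms (3/4)
9. 2872.34ms @ 27/4 + 319.149ms (3/4)
10. 3191.489ms @ 15/2 + 319.149ms (3/4)
11. 3510.638ms @ 33/4 + 319.149ms (3/4)

note 8 onset = 6b = 2553.191ms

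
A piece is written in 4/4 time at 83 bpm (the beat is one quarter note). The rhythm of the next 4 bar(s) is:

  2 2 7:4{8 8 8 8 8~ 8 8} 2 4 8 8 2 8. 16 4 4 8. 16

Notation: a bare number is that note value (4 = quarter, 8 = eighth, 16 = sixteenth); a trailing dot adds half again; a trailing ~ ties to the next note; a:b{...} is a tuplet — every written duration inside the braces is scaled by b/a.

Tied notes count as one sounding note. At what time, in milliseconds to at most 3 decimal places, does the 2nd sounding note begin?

1. 0.0ms @ 0 + 1445.783ms (2)
2. 1445.783ms @ 2 + 1445.783ms (2)
3. 2891.566ms @ 4 + 206.54ms (2/7)
4. 3098.107ms @ 30/7 + 206.54ms (2/7)
5. 3304.647ms @ 32/7 + 206.54ms (2/7)
6. 3511.188ms @ 34/7 + 206.54ms (2/7)
7. 3717.728ms @ 36/7 + 413.081ms (4/7)
8. 4130.809ms @ 40/7 + 206.54ms (2/7)
9. 4337.349ms @ 6 + 1445.783ms (2)
10. 5783.133ms @ 8 + 722.892ms (1)
11. 6506.024ms @ 9 + 361.446ms (1/2)
12. 6867.47ms @ 19/2 + 361.446ms (1/2)
13. 7228.916ms @ 10 + 1445.783ms (2)
14. 8674.699ms @ 12 + 542.169ms (3/4)
15. 9216.867ms @ 51/4 + 180.723ms (1/4)
16. 9397.59ms @ 13 + 722.892ms (1)
17. 10120.482ms @ 14 + 722.892ms (1)
18. 10843.373ms @ 15 + 542.169ms (3/4)
19. 11385.542ms @ 63/4 + 180.723ms (1/4)

note 2 onset = 2b = 1445.783ms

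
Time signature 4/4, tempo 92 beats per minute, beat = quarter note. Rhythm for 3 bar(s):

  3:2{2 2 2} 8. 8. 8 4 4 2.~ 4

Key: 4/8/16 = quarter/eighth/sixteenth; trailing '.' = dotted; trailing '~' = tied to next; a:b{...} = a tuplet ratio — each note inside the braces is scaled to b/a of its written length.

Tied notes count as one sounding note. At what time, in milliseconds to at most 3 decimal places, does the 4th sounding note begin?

1. 0.0ms @ 0 + 869.565ms (4/3)
2. 869.565ms @ 4/3 + 869.565ms (4/3)
3. 1739.13ms @ 8/3 + 869.565ms (4/3)
4. 2608.696ms @ 4 + 489.13ms (3/4)
5. 3097.826ms @ 19/4 + 489.13ms (3/4)
6. 3586.957ms @ 11/2 + 326.087ms (1/2)
7. 3913.043ms @ 6 + 652.174ms (1)
8. 4565.217ms @ 7 + 652.174ms (1)
9. 5217.391ms @ 8 + 2608.696ms (4)

note 4 onset = 4b = 2608.696ms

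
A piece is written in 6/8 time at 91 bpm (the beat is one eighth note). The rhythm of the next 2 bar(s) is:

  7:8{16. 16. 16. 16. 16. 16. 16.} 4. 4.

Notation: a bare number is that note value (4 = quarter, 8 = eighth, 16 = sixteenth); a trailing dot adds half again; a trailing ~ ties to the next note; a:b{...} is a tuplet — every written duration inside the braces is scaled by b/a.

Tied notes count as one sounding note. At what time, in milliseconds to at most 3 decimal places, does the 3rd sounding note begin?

1. 0.0ms @ 0 + 565.149ms (6/7)
2. 565.149ms @ 6/7 + 565.149ms (6/7)
3. 1130.298ms @ 12/7 + 565.149ms (6/7)
4. 1695.447ms @ 18/7 + 565.149ms (6/7)
5. 2260.597ms @ 24/7 + 565.149ms (6/7)
6. 2825.746ms @ 30/7 + 565.149ms (6/7)
7. 3390.895ms @ 36/7 + 565.149ms (6/7)
8. 3956.044ms @ 6 + 1978.022ms (3)
9. 5934.066ms @ 9 + 1978.022ms (3)

note 3 onset = 12/7b = 1130.298ms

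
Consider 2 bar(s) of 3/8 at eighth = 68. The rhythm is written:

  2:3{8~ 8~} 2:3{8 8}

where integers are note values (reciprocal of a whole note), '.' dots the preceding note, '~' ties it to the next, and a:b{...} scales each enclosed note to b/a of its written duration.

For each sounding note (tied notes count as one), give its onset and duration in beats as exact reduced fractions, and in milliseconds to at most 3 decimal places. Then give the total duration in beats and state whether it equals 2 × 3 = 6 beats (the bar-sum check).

1) 0.0ms=0b +3970.588ms=9/2b
2) 3970.588ms=9/2b +1323.529ms=3/2b
Σ=6b of 6 (68bpm 3/8) — PASS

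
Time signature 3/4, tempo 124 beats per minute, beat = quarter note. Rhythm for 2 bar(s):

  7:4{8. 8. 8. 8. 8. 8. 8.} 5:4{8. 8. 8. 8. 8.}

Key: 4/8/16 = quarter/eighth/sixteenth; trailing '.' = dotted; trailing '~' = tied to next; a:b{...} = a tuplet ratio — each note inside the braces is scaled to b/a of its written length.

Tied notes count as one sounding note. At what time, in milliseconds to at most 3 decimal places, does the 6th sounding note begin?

1. 0.0ms @ 0 + 207.373ms (3/7)
2. 207.373ms @ 3/7 + 207.373ms (3/7)
3. 414.747ms @ 6/7 + 207.373ms (3/7)
4. 622.12ms @ 9/7 + 207.373ms (3/7)
5. 829.493ms @ 12/7 + 207.373ms (3/7)
6. 1036.866ms @ 15/7 + 207.373ms (3/7)
7. 1244.24ms @ 18/7 + 207.373ms (3/7)
8. 1451.613ms @ 3 + 290.323ms (3/5)
9. 1741.935ms @ 18/5 + 290.323ms (3/5)
10. 2032.258ms @ 21/5 + 290.323ms (3/5)
11. 2322.581ms @ 24/5 + 290.323ms (3/5)
12. 2612.903ms @ 27/5 + 290.323ms (3/5)

note 6 onset = 15/7b = 1036.866ms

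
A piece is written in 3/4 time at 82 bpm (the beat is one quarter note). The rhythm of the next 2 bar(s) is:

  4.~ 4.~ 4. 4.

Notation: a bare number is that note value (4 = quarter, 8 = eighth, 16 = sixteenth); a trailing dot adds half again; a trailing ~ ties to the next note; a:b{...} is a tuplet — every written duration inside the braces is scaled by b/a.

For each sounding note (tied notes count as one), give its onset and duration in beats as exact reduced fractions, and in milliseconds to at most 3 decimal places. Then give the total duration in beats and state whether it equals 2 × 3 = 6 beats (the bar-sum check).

1) 0.0ms=0b +3292.683ms=9/2b
2) 3292.683ms=9/2b +1097.561ms=3/2b
Σ=6b of 6 (82bpm 3/4) — PASS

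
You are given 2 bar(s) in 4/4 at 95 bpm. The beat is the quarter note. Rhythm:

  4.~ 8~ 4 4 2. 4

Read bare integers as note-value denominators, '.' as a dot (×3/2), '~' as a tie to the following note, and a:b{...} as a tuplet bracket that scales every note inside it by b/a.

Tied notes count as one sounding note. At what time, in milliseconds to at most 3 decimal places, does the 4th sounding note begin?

note 4 onset = 7b = 4421.053ms

1. 0.0ms @ 0 + 1894.737ms (3)
2. 1894.737ms @ 3 + 631.579ms (1)
3. 2526.316ms @ 4 + 1894.737ms (3)
4. 4421.053ms @ 7 + 631.579ms (1)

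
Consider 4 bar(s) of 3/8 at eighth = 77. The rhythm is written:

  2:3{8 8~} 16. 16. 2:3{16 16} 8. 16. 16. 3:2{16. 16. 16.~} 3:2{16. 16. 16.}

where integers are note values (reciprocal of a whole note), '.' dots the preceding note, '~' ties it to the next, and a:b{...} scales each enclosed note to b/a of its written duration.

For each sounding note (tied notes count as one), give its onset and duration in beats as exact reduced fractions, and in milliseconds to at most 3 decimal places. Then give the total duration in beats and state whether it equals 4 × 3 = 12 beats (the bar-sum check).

1) 0.0ms=0b +1168.831ms=3/2b
2) 1168.831ms=3/2b +1753.247ms=9/4b
3) 2922.078ms=15/4b +584.416ms=3/4b
4) 3506.494ms=9/2b +584.416ms=3/4b
5) 4090.909ms=21/4b +584.416ms=3/4b
6) 4675.325ms=6b +1168.831ms=3/2b
7) 5844.156ms=15/2b +584.416ms=3/4b
8) 6428.571ms=33/4b +584.416ms=3/4b
9) 7012.987ms=9b +389.61ms=1/2b
10) 7402.597ms=19/2b +389.61ms=1/2b
11) 7792.208ms=10b +779.221ms=1b
12) 8571.429ms=11b +389.61ms=1/2b
13) 8961.039ms=23/2b +389.61ms=1/2b
Σ=12b of 12 (77bpm 3/8) — PASS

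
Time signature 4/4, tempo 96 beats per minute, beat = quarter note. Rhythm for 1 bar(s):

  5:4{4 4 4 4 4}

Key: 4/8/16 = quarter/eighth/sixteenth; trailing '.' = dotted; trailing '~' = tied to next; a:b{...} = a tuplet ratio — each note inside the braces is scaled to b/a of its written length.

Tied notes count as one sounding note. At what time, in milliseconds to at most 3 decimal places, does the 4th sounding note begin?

note 4 onset = 12/5b = 1500.0ms

1. 0.0ms @ 0 + 500.0ms (4/5)
2. 500.0ms @ 4/5 + 500.0ms (4/5)
3. 1000.0ms @ 8/5 + 500.0ms (4/5)
4. 1500.0ms @ 12/5 + 500.0ms (4/5)
5. 2000.0ms @ 16/5 + 500.0ms (4/5)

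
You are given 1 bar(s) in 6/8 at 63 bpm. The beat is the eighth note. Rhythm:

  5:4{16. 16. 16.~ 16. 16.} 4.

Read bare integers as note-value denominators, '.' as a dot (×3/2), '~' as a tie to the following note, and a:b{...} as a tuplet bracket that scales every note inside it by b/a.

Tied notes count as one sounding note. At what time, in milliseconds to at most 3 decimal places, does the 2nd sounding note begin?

note 2 onset = 3/5b = 571.429ms

1. 0.0ms @ 0 + 571.429ms (3/5)
2. 571.429ms @ 3/5 + 571.429ms (3/5)
3. 1142.857ms @ 6/5 + 1142.857ms (6/5)
4. 2285.714ms @ 12/5 + 571.429ms (3/5)
5. 2857.143ms @ 3 + 2857.143ms (3)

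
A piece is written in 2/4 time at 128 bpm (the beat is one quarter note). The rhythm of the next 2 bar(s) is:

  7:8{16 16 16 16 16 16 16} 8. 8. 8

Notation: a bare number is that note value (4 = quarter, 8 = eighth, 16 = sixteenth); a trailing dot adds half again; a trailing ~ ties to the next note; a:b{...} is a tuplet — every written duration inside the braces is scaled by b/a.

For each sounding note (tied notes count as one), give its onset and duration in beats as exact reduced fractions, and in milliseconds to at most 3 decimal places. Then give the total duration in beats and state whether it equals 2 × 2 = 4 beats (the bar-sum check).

1) 0.0ms=0b +133.929ms=2/7b
2) 133.929ms=2/7b +133.929ms=2/7b
3) 267.857ms=4/7b +133.929ms=2/7b
4) 401.786ms=6/7b +133.929ms=2/7b
5) 535.714ms=8/7b +133.929ms=2/7b
6) 669.643ms=10/7b +133.929ms=2/7b
7) 803.571ms=12/7b +133.929ms=2/7b
8) 937.5ms=2b +351.562ms=3/4b
9) 1289.062ms=11/4b +351.562ms=3/4b
10) 1640.625ms=7/2b +234.375ms=1/2b
Σ=4b of 4 (128bpm 2/4) — PASS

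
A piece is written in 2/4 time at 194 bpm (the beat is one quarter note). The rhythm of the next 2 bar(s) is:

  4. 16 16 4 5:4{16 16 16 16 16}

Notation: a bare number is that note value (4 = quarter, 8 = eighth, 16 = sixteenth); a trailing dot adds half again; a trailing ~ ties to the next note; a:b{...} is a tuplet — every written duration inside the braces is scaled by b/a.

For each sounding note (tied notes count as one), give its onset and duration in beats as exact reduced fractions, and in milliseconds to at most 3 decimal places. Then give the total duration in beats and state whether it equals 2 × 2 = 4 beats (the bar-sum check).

1) 0.0ms=0b +463.918ms=3/2b
2) 463.918ms=3/2b +77.32ms=1/4b
3) 541.237ms=7/4b +77.32ms=1/4b
4) 618.557ms=2b +309.278ms=1b
5) 927.835ms=3b +61.856ms=1/5b
6) 989.691ms=16/5b +61.856ms=1/5b
7) 1051.546ms=17/5b +61.856ms=1/5b
8) 1113.402ms=18/5b +61.856ms=1/5b
9) 1175.258ms=19/5b +61.856ms=1/5b
Σ=4b of 4 (194bpm 2/4) — PASS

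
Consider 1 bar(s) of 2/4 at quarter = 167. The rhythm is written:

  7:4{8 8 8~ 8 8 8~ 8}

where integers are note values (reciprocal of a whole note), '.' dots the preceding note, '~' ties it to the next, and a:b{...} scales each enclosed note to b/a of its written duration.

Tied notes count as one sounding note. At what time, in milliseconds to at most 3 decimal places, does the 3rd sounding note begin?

note 3 onset = 4/7b = 205.304ms

1. 0.0ms @ 0 + 102.652ms (2/7)
2. 102.652ms @ 2/7 + 102.652ms (2/7)
3. 205.304ms @ 4/7 + 205.304ms (4/7)
4. 410.607ms @ 8/7 + 102.652ms (2/7)
5. 513.259ms @ 10/7 + 205.304ms (4/7)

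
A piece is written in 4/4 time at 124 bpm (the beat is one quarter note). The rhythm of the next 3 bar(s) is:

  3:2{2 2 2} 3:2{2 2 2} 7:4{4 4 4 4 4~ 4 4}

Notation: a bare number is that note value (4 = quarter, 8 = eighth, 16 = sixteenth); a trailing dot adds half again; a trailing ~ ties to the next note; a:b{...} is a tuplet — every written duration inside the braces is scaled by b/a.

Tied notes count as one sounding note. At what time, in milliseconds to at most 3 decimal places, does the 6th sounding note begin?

1. 0.0ms @ 0 + 645.161ms (4/3)
2. 645.161ms @ 4/3 + 645.161ms (4/3)
3. 1290.323ms @ 8/3 + 645.161ms (4/3)
4. 1935.484ms @ 4 + 645.161ms (4/3)
5. 2580.645ms @ 16/3 + 645.161ms (4/3)
6. 3225.806ms @ 20/3 + 645.161ms (4/3)
7. 3870.968ms @ 8 + 276.498ms (4/7)
8. 4147.465ms @ 60/7 + 276.498ms (4/7)
9. 4423.963ms @ 64/7 + 276.498ms (4/7)
10. 4700.461ms @ 68/7 + 276.498ms (4/7)
11. 4976.959ms @ 72/7 + 552.995ms (8/7)
12. 5529.954ms @ 80/7 + 276.498ms (4/7)

note 6 onset = 20/3b = 3225.806ms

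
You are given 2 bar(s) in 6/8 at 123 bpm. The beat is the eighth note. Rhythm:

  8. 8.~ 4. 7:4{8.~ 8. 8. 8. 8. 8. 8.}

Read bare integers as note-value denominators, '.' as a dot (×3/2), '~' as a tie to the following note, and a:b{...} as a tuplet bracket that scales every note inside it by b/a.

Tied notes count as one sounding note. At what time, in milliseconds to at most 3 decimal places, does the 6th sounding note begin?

note 6 onset = 66/7b = 4599.303ms

1. 0.0ms @ 0 + 731.707ms (3/2)
2. 731.707ms @ 3/2 + 2195.122ms (9/2)
3. 2926.829ms @ 6 + 836.237ms (12/7)
4. 3763.066ms @ 54/7 + 418.118ms (6/7)
5. 4181.185ms @ 60/7 + 418.118ms (6/7)
6. 4599.303ms @ 66/7 + 418.118ms (6/7)
7. 5017.422ms @ 72/7 + 418.118ms (6/7)
8. 5435.54ms @ 78/7 + 418.118ms (6/7)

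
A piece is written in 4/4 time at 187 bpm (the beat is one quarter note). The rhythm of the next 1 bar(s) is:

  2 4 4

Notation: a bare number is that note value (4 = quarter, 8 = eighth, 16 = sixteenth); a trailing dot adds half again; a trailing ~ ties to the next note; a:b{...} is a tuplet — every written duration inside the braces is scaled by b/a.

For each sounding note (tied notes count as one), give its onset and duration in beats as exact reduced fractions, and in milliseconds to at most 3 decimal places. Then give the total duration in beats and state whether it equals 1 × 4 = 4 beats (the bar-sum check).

1) 0.0ms=0b +641.711ms=2b
2) 641.711ms=2b +320.856ms=1b
3) 962.567ms=3b +320.856ms=1b
Σ=4b of 4 (187bpm 4/4) — PASS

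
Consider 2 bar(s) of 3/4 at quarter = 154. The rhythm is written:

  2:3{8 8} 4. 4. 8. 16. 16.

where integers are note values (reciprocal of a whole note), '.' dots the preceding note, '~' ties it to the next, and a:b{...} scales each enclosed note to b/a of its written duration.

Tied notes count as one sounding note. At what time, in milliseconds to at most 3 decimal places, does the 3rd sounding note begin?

1. 0.0ms @ 0 + 292.208ms (3/4)
2. 292.208ms @ 3/4 + 292.208ms (3/4)
3. 584.416ms @ 3/2 + 584.416ms (3/2)
4. 1168.831ms @ 3 + 584.416ms (3/2)
5. 1753.247ms @ 9/2 + 292.208ms (3/4)
6. 2045.455ms @ 21/4 + 146.104ms (3/8)
7. 2191.558ms @ 45/8 + 146.104ms (3/8)

note 3 onset = 3/2b = 584.416ms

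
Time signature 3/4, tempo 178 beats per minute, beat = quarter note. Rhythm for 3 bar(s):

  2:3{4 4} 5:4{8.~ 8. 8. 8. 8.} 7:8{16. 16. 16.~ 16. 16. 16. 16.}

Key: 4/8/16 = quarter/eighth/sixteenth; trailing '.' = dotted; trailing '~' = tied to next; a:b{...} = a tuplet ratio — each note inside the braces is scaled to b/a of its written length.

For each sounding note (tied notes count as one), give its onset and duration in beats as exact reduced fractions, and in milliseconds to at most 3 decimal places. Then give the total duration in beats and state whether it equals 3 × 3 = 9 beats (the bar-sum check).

1) 0.0ms=0b +505.618ms=3/2b
2) 505.618ms=3/2b +505.618ms=3/2b
3) 1011.236ms=3b +404.494ms=6/5b
4) 1415.73ms=21/5b +202.247ms=3/5b
5) 1617.978ms=24/5b +202.247ms=3/5b
6) 1820.225ms=27/5b +202.247ms=3/5b
7) 2022.472ms=6b +144.462ms=3/7b
8) 2166.934ms=45/7b +144.462ms=3/7b
9) 2311.396ms=48/7b +288.925ms=6/7b
10) 2600.321ms=54/7b +144.462ms=3/7b
11) 2744.783ms=57/7b +144.462ms=3/7b
12) 2889.246ms=60/7b +144.462ms=3/7b
Σ=9b of 9 (178bpm 3/4) — PASS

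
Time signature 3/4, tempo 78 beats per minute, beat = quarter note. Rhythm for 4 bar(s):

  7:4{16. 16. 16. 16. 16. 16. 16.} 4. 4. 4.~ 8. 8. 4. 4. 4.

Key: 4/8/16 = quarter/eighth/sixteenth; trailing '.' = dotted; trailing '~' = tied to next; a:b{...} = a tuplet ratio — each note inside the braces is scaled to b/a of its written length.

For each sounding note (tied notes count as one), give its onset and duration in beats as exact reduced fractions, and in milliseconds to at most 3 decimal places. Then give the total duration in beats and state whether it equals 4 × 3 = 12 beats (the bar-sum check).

1) 0.0ms=0b +164.835ms=3/14b
2) 164.835ms=3/14b +164.835ms=3/14b
3) 329.67ms=3/7b +164.835ms=3/14b
4) 494.505ms=9/14b +164.835ms=3/14b
5) 659.341ms=6/7b +164.835ms=3/14b
6) 824.176ms=15/14b +164.835ms=3/14b
7) 989.011ms=9/7b +164.835ms=3/14b
8) 1153.846ms=3/2b +1153.846ms=3/2b
9) 2307.692ms=3b +1153.846ms=3/2b
10) 3461.538ms=9/2b +1730.769ms=9/4b
11) 5192.308ms=27/4b +576.923ms=3/4b
12) 5769.231ms=15/2b +1153.846ms=3/2b
13) 6923.077ms=9b +1153.846ms=3/2b
14) 8076.923ms=21/2b +1153.846ms=3/2b
Σ=12b of 12 (78bpm 3/4) — PASS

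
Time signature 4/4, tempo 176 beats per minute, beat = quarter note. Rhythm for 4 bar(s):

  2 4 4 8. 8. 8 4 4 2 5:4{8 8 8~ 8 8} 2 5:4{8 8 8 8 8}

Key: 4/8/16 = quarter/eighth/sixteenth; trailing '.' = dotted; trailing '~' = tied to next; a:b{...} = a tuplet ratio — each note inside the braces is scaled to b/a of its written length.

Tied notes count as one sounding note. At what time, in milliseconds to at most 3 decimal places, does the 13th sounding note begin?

note 13 onset = 58/5b = 3954.545ms

1. 0.0ms @ 0 + 681.818ms (2)
2. 681.818ms @ 2 + 340.909ms (1)
3. 1022.727ms @ 3 + 340.909ms (1)
4. 1363.636ms @ 4 + 255.682ms (3/4)
5. 1619.318ms @ 19/4 + 255.682ms (3/4)
6. 1875.0ms @ 11/2 + 170.455ms (1/2)
7. 2045.455ms @ 6 + 340.909ms (1)
8. 2386.364ms @ 7 + 340.909ms (1)
9. 2727.273ms @ 8 + 681.818ms (2)
10. 3409.091ms @ 10 + 136.364ms (2/5)
11. 3545.455ms @ 52/5 + 136.364ms (2/5)
12. 3681.818ms @ 54/5 + 272.727ms (4/5)
13. 3954.545ms @ 58/5 + 136.364ms (2/5)
14. 4090.909ms @ 12 + 681.818ms (2)
15. 4772.727ms @ 14 + 136.364ms (2/5)
16. 4909.091ms @ 72/5 + 136.364ms (2/5)
17. 5045.455ms @ 74/5 + 136.364ms (2/5)
18. 5181.818ms @ 76/5 + 136.364ms (2/5)
19. 5318.182ms @ 78/5 + 136.364ms (2/5)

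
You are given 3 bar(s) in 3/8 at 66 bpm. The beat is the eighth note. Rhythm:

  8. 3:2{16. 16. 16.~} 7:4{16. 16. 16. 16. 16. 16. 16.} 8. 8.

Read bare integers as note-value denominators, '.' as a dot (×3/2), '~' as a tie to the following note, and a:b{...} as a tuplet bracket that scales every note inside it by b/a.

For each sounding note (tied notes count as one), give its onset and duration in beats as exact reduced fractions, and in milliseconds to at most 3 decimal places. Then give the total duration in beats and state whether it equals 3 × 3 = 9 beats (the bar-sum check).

1) 0.0ms=0b +1363.636ms=3/2b
2) 1363.636ms=3/2b +454.545ms=1/2b
3) 1818.182ms=2b +454.545ms=1/2b
4) 2272.727ms=5/2b +844.156ms=13/14b
5) 3116.883ms=24/7b +389.61ms=3/7b
6) 3506.494ms=27/7b +389.61ms=3/7b
7) 3896.104ms=30/7b +389.61ms=3/7b
8) 4285.714ms=33/7b +389.61ms=3/7b
9) 4675.325ms=36/7b +389.61ms=3/7b
10) 5064.935ms=39/7b +389.61ms=3/7b
11) 5454.545ms=6b +1363.636ms=3/2b
12) 6818.182ms=15/2b +1363.636ms=3/2b
Σ=9b of 9 (66bpm 3/8) — PASS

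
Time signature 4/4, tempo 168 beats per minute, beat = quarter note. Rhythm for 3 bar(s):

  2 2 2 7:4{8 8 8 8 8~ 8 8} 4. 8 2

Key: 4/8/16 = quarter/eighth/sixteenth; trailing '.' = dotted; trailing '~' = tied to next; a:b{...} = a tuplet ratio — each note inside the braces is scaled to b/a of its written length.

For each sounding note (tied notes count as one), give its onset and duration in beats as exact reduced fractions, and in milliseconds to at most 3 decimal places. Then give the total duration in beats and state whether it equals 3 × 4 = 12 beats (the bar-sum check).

1) 0.0ms=0b +714.286ms=2b
2) 714.286ms=2b +714.286ms=2b
3) 1428.571ms=4b +714.286ms=2b
4) 2142.857ms=6b +102.041ms=2/7b
5) 2244.898ms=44/7b +102.041ms=2/7b
6) 2346.939ms=46/7b +102.041ms=2/7b
7) 2448.98ms=48/7b +102.041ms=2/7b
8) 2551.02ms=50/7b +204.082ms=4/7b
9) 2755.102ms=54/7b +102.041ms=2/7b
10) 2857.143ms=8b +535.714ms=3/2b
11) 3392.857ms=19/2b +178.571ms=1/2b
12) 3571.429ms=10b +714.286ms=2b
Σ=12b of 12 (168bpm 4/4) — PASS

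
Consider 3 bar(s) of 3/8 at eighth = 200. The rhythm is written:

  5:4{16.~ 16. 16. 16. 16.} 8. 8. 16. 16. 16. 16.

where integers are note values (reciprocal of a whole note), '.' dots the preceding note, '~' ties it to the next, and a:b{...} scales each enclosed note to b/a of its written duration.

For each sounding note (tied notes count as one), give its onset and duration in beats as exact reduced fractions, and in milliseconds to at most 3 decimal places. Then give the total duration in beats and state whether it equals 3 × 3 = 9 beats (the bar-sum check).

1) 0.0ms=0b +360.0ms=6/5b
2) 360.0ms=6/5b +180.0ms=3/5b
3) 540.0ms=9/5b +180.0ms=3/5b
4) 720.0ms=12/5b +180.0ms=3/5b
5) 900.0ms=3b +450.0ms=3/2b
6) 1350.0ms=9/2b +450.0ms=3/2b
7) 1800.0ms=6b +225.0ms=3/4b
8) 2025.0ms=27/4b +225.0ms=3/4b
9) 2250.0ms=15/2b +225.0ms=3/4b
10) 2475.0ms=33/4b +225.0ms=3/4b
Σ=9b of 9 (200bpm 3/8) — PASS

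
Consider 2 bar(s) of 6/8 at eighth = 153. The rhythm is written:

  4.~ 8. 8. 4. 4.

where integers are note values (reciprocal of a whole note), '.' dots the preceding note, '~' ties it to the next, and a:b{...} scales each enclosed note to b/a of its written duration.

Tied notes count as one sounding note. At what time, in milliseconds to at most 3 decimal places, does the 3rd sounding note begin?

note 3 onset = 6b = 2352.941ms

1. 0.0ms @ 0 + 1764.706ms (9/2)
2. 1764.706ms @ 9/2 + 588.235ms (3/2)
3. 2352.941ms @ 6 + 1176.471ms (3)
4. 3529.412ms @ 9 + 1176.471ms (3)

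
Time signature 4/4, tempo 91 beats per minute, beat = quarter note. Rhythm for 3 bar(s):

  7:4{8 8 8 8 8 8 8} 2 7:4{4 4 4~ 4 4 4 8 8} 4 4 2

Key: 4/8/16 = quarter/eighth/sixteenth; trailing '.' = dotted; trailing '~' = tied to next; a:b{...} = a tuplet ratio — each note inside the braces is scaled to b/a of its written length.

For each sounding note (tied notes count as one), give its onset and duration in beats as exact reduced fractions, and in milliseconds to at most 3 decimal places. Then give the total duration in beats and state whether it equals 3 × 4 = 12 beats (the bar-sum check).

1) 0.0ms=0b +188.383ms=2/7b
2) 188.383ms=2/7b +188.383ms=2/7b
3) 376.766ms=4/7b +188.383ms=2/7b
4) 565.149ms=6/7b +188.383ms=2/7b
5) 753.532ms=8/7b +188.383ms=2/7b
6) 941.915ms=10/7b +188.383ms=2/7b
7) 1130.298ms=12/7b +188.383ms=2/7b
8) 1318.681ms=2b +1318.681ms=2b
9) 2637.363ms=4b +376.766ms=4/7b
10) 3014.129ms=32/7b +376.766ms=4/7b
11) 3390.895ms=36/7b +753.532ms=8/7b
12) 4144.427ms=44/7b +376.766ms=4/7b
13) 4521.193ms=48/7b +376.766ms=4/7b
14) 4897.959ms=52/7b +188.383ms=2/7b
15) 5086.342ms=54/7b +188.383ms=2/7b
16) 5274.725ms=8b +659.341ms=1b
17) 5934.066ms=9b +659.341ms=1b
18) 6593.407ms=10b +1318.681ms=2b
Σ=12b of 12 (91bpm 4/4) — PASS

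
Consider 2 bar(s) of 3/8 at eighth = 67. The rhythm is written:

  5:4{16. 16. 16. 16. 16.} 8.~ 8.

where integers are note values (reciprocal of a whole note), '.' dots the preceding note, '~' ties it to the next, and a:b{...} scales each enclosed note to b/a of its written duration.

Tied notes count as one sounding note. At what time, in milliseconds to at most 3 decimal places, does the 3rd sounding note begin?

note 3 onset = 6/5b = 1074.627ms

1. 0.0ms @ 0 + 537.313ms (3/5)
2. 537.313ms @ 3/5 + 537.313ms (3/5)
3. 1074.627ms @ 6/5 + 537.313ms (3/5)
4. 1611.94ms @ 9/5 + 537.313ms (3/5)
5. 2149.254ms @ 12/5 + 537.313ms (3/5)
6. 2686.567ms @ 3 + 2686.567ms (3)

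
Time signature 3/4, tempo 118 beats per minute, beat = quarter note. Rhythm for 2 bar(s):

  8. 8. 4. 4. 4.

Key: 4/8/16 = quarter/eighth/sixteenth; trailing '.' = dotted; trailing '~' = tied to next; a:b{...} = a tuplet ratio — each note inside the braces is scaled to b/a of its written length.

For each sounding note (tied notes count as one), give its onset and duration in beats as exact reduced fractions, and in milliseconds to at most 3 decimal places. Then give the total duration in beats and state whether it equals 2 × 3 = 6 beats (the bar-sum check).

1) 0.0ms=0b +381.356ms=3/4b
2) 381.356ms=3/4b +381.356ms=3/4b
3) 762.712ms=3/2b +762.712ms=3/2b
4) 1525.424ms=3b +762.712ms=3/2b
5) 2288.136ms=9/2b +762.712ms=3/2b
Σ=6b of 6 (118bpm 3/4) — PASS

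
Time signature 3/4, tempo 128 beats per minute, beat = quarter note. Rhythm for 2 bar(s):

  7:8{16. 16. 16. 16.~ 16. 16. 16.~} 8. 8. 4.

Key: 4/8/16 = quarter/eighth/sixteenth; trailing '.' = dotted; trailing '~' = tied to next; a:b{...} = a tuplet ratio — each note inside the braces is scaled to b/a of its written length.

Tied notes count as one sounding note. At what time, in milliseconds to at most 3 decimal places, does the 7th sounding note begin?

note 7 onset = 15/4b = 1757.812ms

1. 0.0ms @ 0 + 200.893ms (3/7)
2. 200.893ms @ 3/7 + 200.893ms (3/7)
3. 401.786ms @ 6/7 + 200.893ms (3/7)
4. 602.679ms @ 9/7 + 401.786ms (6/7)
5. 1004.464ms @ 15/7 + 200.893ms (3/7)
6. 1205.357ms @ 18/7 + 552.455ms (33/28)
7. 1757.812ms @ 15/4 + 351.562ms (3/4)
8. 2109.375ms @ 9/2 + 703.125ms (3/2)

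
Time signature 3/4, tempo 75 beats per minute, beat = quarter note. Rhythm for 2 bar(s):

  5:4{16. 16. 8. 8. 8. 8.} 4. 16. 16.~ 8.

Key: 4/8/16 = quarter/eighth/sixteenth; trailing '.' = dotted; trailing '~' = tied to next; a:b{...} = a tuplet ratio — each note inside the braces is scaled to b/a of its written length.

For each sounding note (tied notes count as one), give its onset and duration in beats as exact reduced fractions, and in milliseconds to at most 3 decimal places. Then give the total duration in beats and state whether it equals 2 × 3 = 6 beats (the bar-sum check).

1) 0.0ms=0b +240.0ms=3/10b
2) 240.0ms=3/10b +240.0ms=3/10b
3) 480.0ms=3/5b +480.0ms=3/5b
4) 960.0ms=6/5b +480.0ms=3/5b
5) 1440.0ms=9/5b +480.0ms=3/5b
6) 1920.0ms=12/5b +480.0ms=3/5b
7) 2400.0ms=3b +1200.0ms=3/2b
8) 3600.0ms=9/2b +300.0ms=3/8b
9) 3900.0ms=39/8b +900.0ms=9/8b
Σ=6b of 6 (75bpm 3/4) — PASS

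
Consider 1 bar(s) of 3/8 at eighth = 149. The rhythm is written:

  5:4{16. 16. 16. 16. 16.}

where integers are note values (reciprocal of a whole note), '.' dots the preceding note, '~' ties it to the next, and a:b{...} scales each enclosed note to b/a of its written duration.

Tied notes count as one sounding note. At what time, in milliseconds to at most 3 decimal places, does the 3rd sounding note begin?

1. 0.0ms @ 0 + 241.611ms (3/5)
2. 241.611ms @ 3/5 + 241.611ms (3/5)
3. 483.221ms @ 6/5 + 241.611ms (3/5)
4. 724.832ms @ 9/5 + 241.611ms (3/5)
5. 966.443ms @ 12/5 + 241.611ms (3/5)

note 3 onset = 6/5b = 483.221ms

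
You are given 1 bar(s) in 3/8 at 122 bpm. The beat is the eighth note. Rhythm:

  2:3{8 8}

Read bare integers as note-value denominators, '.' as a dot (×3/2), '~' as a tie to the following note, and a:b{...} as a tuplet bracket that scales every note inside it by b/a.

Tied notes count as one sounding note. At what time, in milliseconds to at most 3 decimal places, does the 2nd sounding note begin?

1. 0.0ms @ 0 + 737.705ms (3/2)
2. 737.705ms @ 3/2 + 737.705ms (3/2)

note 2 onset = 3/2b = 737.705ms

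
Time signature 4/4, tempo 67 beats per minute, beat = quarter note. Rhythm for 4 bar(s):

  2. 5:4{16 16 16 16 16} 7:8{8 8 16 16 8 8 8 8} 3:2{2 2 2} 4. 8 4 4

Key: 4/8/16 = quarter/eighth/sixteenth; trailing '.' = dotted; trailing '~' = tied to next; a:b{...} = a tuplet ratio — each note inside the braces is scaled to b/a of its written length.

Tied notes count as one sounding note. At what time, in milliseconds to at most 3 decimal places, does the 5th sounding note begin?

note 5 onset = 18/5b = 3223.881ms

1. 0.0ms @ 0 + 2686.567ms (3)
2. 2686.567ms @ 3 + 179.104ms (1/5)
3. 2865.672ms @ 16/5 + 179.104ms (1/5)
4. 3044.776ms @ 17/5 + 179.104ms (1/5)
5. 3223.881ms @ 18/5 + 179.104ms (1/5)
6. 3402.985ms @ 19/5 + 179.104ms (1/5)
7. 3582.09ms @ 4 + 511.727ms (4/7)
8. 4093.817ms @ 32/7 + 511.727ms (4/7)
9. 4605.544ms @ 36/7 + 255.864ms (2/7)
10. 4861.407ms @ 38/7 + 255.864ms (2/7)
11. 5117.271ms @ 40/7 + 511.727ms (4/7)
12. 5628.998ms @ 44/7 + 511.727ms (4/7)
13. 6140.725ms @ 48/7 + 511.727ms (4/7)
14. 6652.452ms @ 52/7 + 511.727ms (4/7)
15. 7164.179ms @ 8 + 1194.03ms (4/3)
16. 8358.209ms @ 28/3 + 1194.03ms (4/3)
17. 9552.239ms @ 32/3 + 1194.03ms (4/3)
18. 10746.269ms @ 12 + 1343.284ms (3/2)
19. 12089.552ms @ 27/2 + 447.761ms (1/2)
20. 12537.313ms @ 14 + 895.522ms (1)
21. 13432.836ms @ 15 + 895.522ms (1)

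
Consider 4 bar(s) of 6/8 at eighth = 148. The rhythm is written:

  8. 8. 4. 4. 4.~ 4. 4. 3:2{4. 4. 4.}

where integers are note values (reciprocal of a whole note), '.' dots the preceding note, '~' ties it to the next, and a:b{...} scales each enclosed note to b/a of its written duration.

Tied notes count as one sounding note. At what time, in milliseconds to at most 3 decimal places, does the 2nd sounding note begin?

note 2 onset = 3/2b = 608.108ms

1. 0.0ms @ 0 + 608.108ms (3/2)
2. 608.108ms @ 3/2 + 608.108ms (3/2)
3. 1216.216ms @ 3 + 1216.216ms (3)
4. 2432.432ms @ 6 + 1216.216ms (3)
5. 3648.649ms @ 9 + 2432.432ms (6)
6. 6081.081ms @ 15 + 1216.216ms (3)
7. 7297.297ms @ 18 + 810.811ms (2)
8. 8108.108ms @ 20 + 810.811ms (2)
9. 8918.919ms @ 22 + 810.811ms (2)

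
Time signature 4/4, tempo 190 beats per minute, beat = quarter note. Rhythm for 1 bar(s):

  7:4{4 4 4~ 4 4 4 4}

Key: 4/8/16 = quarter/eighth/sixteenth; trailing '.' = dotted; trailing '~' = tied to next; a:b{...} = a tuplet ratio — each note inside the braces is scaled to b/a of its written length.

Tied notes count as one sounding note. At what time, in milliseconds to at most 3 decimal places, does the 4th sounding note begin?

note 4 onset = 16/7b = 721.805ms

1. 0.0ms @ 0 + 180.451ms (4/7)
2. 180.451ms @ 4/7 + 180.451ms (4/7)
3. 360.902ms @ 8/7 + 360.902ms (8/7)
4. 721.805ms @ 16/7 + 180.451ms (4/7)
5. 902.256ms @ 20/7 + 180.451ms (4/7)
6. 1082.707ms @ 24/7 + 180.451ms (4/7)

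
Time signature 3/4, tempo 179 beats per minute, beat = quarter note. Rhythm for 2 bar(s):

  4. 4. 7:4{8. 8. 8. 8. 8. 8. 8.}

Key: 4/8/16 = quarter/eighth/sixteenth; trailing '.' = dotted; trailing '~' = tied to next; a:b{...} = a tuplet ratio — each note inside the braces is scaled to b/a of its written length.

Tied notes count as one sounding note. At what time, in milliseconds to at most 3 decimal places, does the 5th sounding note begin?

note 5 onset = 27/7b = 1292.897ms

1. 0.0ms @ 0 + 502.793ms (3/2)
2. 502.793ms @ 3/2 + 502.793ms (3/2)
3. 1005.587ms @ 3 + 143.655ms (3/7)
4. 1149.242ms @ 24/7 + 143.655ms (3/7)
5. 1292.897ms @ 27/7 + 143.655ms (3/7)
6. 1436.552ms @ 30/7 + 143.655ms (3/7)
7. 1580.208ms @ 33/7 + 143.655ms (3/7)
8. 1723.863ms @ 36/7 + 143.655ms (3/7)
9. 1867.518ms @ 39/7 + 143.655ms (3/7)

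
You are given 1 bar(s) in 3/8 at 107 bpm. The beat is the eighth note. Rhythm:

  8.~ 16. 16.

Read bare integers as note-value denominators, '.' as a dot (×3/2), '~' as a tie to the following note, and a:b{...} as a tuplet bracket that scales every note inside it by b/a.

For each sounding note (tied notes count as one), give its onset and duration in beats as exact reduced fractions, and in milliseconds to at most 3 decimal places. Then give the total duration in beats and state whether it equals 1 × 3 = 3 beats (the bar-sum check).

1) 0.0ms=0b +1261.682ms=9/4b
2) 1261.682ms=9/4b +420.561ms=3/4b
Σ=3b of 3 (107bpm 3/8) — PASS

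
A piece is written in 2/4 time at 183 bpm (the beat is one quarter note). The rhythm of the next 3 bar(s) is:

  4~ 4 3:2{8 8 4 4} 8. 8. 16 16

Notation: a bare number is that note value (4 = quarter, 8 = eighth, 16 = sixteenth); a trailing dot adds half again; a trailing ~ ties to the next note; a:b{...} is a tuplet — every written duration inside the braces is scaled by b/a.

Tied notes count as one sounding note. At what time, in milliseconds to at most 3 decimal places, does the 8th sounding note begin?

1. 0.0ms @ 0 + 655.738ms (2)
2. 655.738ms @ 2 + 109.29ms (1/3)
3. 765.027ms @ 7/3 + 109.29ms (1/3)
4. 874.317ms @ 8/3 + 218.579ms (2/3)
5. 1092.896ms @ 10/3 + 218.579ms (2/3)
6. 1311.475ms @ 4 + 245.902ms (3/4)
7. 1557.377ms @ 19/4 + 245.902ms (3/4)
8. 1803.279ms @ 11/2 + 81.967ms (1/4)
9. 1885.246ms @ 23/4 + 81.967ms (1/4)

note 8 onset = 11/2b = 1803.279ms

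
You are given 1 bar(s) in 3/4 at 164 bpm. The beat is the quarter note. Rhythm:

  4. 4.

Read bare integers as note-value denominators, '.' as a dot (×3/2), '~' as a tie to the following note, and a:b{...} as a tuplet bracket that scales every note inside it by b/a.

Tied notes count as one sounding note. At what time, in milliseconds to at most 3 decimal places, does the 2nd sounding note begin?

note 2 onset = 3/2b = 548.78ms

1. 0.0ms @ 0 + 548.78ms (3/2)
2. 548.78ms @ 3/2 + 548.78ms (3/2)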